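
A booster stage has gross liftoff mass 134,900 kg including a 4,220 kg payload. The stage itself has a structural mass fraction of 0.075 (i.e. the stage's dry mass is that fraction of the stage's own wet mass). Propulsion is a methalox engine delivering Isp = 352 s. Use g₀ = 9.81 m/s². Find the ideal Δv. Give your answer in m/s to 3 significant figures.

Δv ≈ 7820 m/s

Stage wet mass = m₀ − payload = 134,900 − 4,220 = 130,680 kg.
Stage dry mass = ε × stage wet mass = 0.075 × 130,680 = 9,801 kg.
Burnout mass m_f = stage dry + payload = 9,801 + 4,220 = 14,021 kg.
v_e = Isp · g₀ = 352 × 9.81 = 3453.1 m/s.
Δv = v_e · ln(134,900/14,021) = 3453.1 × ln(9.621) = 3453.1 × 2.2640 ≈ 7818 m/s.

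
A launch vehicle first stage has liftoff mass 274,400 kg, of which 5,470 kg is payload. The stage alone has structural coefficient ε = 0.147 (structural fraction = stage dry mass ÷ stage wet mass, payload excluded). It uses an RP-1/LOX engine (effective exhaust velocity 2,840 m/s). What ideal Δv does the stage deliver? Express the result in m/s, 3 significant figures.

Δv ≈ 5130 m/s

Stage wet mass = m₀ − payload = 274,400 − 5,470 = 268,930 kg.
Stage dry mass = ε × stage wet mass = 0.147 × 268,930 = 39,532.7 kg.
Burnout mass m_f = stage dry + payload = 39,532.7 + 5,470 = 45,002.7 kg.
Rocket equation: Δv = v_e · ln(274,400/45,002.7) = 2840.0 × ln(6.097) = 2840.0 × 1.8079 ≈ 5134 m/s.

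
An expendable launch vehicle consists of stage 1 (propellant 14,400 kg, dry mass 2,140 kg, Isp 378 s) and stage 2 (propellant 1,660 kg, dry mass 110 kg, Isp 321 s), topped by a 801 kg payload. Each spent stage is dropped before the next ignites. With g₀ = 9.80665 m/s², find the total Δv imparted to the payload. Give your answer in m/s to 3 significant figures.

Ignition mass of stage 1 = 14,400+2,140 + 1,660+110 + 801 = 19,111 kg.
Stage 1: m₀ = 19,111 kg, m_f = 19,111 − 14,400 = 4,711 kg; Δv = 378×9.80665×ln(4.057) = 3706.9×1.4004 ≈ 5191 m/s.
Stage 2: m₀ = 2,571 kg, m_f = 2,571 − 1,660 = 911 kg; Δv = 321×9.80665×ln(2.822) = 3147.9×1.0375 ≈ 3266 m/s.
Total Δv = 5191 + 3266 = 8457 m/s.

Δv ≈ 8460 m/s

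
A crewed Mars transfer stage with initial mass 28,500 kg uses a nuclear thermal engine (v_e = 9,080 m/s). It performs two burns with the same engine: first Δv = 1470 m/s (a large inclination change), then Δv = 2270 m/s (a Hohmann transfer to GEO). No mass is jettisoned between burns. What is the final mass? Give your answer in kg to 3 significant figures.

final mass ≈ 18900 kg

After the first burn: m = 28500 × exp(−1470/9080.0) = 28500 × 0.85053 = 24,240.1 kg.
After the second burn: m = 24,240.1 × exp(−2270/9080.0) = 24,240.1 × 0.77880 = 18,878.2 kg.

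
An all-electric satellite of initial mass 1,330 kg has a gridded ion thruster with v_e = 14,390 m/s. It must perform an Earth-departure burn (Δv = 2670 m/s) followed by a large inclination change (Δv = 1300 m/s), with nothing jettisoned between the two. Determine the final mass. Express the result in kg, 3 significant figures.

After the first burn: m = 1330 × exp(−2670/14390.0) = 1330 × 0.83065 = 1,104.76 kg.
After the second burn: m = 1,104.76 × exp(−1300/14390.0) = 1,104.76 × 0.91362 = 1,009.33 kg.

final mass ≈ 1010 kg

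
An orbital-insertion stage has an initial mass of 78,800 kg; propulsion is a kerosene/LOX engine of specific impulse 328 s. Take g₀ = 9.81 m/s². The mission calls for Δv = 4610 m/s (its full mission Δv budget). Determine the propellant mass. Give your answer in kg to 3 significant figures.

v_e = Isp · g₀ = 328 × 9.81 = 3217.7 m/s.
From the ideal rocket equation, m₀/m_f = exp(Δv / v_e) = exp(4610 / 3217.7) = exp(1.4327) = 4.1900.
m_f = 78,800 / 4.1900 = 18,806.7 kg, so propellant = m₀ − m_f = 78,800 − 18,806.7 = 59,993.3 kg.

propellant mass ≈ 60000 kg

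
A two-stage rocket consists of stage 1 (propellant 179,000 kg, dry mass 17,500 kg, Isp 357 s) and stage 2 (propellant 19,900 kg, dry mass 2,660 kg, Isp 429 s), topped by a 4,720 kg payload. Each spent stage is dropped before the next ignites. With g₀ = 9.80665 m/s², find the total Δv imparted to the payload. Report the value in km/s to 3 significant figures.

Δv ≈ 11.1 km/s

Ignition mass of stage 1 = 179,000+17,500 + 19,900+2,660 + 4,720 = 223,780 kg.
Stage 1: m₀ = 223,780 kg, m_f = 223,780 − 179,000 = 44,780 kg; Δv = 357×9.80665×ln(4.997) = 3501.0×1.6089 ≈ 5633 m/s.
Stage 2: m₀ = 27,280 kg, m_f = 27,280 − 19,900 = 7,380 kg; Δv = 429×9.80665×ln(3.696) = 4207.1×1.3074 ≈ 5500 m/s.
Total Δv = 5633 + 5500 = 11133 m/s.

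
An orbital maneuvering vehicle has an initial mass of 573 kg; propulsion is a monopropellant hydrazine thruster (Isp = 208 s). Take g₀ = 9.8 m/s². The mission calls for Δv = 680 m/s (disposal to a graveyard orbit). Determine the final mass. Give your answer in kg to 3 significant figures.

final mass ≈ 410 kg

v_e = Isp · g₀ = 208 × 9.8 = 2038.4 m/s.
m₀/m_f = exp(Δv / v_e) = exp(680 / 2038.4) = exp(0.3336) = 1.3960.
m_f = m₀ / 1.3960 = 573 / 1.3960 = 410.458 kg.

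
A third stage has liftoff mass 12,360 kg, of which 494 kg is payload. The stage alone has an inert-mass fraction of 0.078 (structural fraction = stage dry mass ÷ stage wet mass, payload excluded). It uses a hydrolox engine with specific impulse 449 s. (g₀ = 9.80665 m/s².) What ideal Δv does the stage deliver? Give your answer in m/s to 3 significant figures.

Stage wet mass = m₀ − payload = 12,360 − 494 = 11,866 kg.
Stage dry mass = ε × stage wet mass = 0.078 × 11,866 = 925.548 kg.
Burnout mass m_f = stage dry + payload = 925.548 + 494 = 1,419.548 kg.
v_e = Isp · g₀ = 449 × 9.80665 = 4403.2 m/s.
Rocket equation: Δv = v_e · ln(12,360/1,419.548) = 4403.2 × ln(8.707) = 4403.2 × 2.1641 ≈ 9529 m/s.

Δv ≈ 9530 m/s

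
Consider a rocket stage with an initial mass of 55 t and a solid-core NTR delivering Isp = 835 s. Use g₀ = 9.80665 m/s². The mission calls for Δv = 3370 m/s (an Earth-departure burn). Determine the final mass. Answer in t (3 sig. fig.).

final mass ≈ 36.4 t

v_e = Isp · g₀ = 835 × 9.80665 = 8188.6 m/s.
From the ideal rocket equation, m₀/m_f = exp(Δv / v_e) = exp(3370 / 8188.6) = exp(0.4116) = 1.5092.
m_f = m₀ / 1.5092 = 55 / 1.5092 = 36.4431 t.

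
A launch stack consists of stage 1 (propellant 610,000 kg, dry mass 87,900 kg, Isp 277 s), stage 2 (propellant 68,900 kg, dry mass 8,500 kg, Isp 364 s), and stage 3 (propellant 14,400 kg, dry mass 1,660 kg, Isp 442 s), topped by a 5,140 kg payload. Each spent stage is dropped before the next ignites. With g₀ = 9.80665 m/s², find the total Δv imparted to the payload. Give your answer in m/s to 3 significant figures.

Ignition mass of stage 1 = 610,000+87,900 + 68,900+8,500 + 14,400+1,660 + 5,140 = 796,500 kg.
Stage 1: m₀ = 796,500 kg, m_f = 796,500 − 610,000 = 186,500 kg; Δv = 277×9.80665×ln(4.271) = 2716.4×1.4518 ≈ 3944 m/s.
Stage 2: m₀ = 98,600 kg, m_f = 98,600 − 68,900 = 29,700 kg; Δv = 364×9.80665×ln(3.32) = 3569.6×1.1999 ≈ 4283 m/s.
Stage 3: m₀ = 21,200 kg, m_f = 21,200 − 14,400 = 6,800 kg; Δv = 442×9.80665×ln(3.118) = 4334.5×1.1371 ≈ 4929 m/s.
Total Δv = 3944 + 4283 + 4929 = 13156 m/s.

Δv ≈ 13200 m/s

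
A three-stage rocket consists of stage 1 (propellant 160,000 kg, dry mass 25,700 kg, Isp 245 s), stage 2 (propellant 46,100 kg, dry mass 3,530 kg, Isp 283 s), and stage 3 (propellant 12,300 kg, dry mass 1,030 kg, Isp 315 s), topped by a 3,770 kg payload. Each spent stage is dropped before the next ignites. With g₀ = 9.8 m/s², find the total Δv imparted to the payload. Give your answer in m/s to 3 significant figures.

Ignition mass of stage 1 = 160,000+25,700 + 46,100+3,530 + 12,300+1,030 + 3,770 = 252,430 kg.
Stage 1: m₀ = 252,430 kg, m_f = 252,430 − 160,000 = 92,430 kg; Δv = 245×9.8×ln(2.731) = 2401.0×1.0047 ≈ 2412 m/s.
Stage 2: m₀ = 66,730 kg, m_f = 66,730 − 46,100 = 20,630 kg; Δv = 283×9.8×ln(3.235) = 2773.4×1.1739 ≈ 3256 m/s.
Stage 3: m₀ = 17,100 kg, m_f = 17,100 − 12,300 = 4,800 kg; Δv = 315×9.8×ln(3.562) = 3087.0×1.2705 ≈ 3922 m/s.
Total Δv = 2412 + 3256 + 3922 = 9590 m/s.

Δv ≈ 9590 m/s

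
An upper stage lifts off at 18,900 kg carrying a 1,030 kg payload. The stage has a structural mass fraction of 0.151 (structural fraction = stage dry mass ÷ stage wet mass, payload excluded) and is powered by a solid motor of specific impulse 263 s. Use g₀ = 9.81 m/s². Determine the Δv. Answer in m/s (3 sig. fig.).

Stage wet mass = m₀ − payload = 18,900 − 1,030 = 17,870 kg.
Stage dry mass = ε × stage wet mass = 0.151 × 17,870 = 2,698.37 kg.
Burnout mass m_f = stage dry + payload = 2,698.37 + 1,030 = 3,728.37 kg.
v_e = Isp · g₀ = 263 × 9.81 = 2580.0 m/s.
Δv = v_e · ln(18,900/3,728.37) = 2580.0 × ln(5.069) = 2580.0 × 1.6232 ≈ 4188 m/s.

Δv ≈ 4190 m/s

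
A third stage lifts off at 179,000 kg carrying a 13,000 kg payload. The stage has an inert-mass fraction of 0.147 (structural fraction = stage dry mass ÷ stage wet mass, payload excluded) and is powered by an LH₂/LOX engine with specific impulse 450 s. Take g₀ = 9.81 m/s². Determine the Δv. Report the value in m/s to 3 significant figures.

Stage wet mass = m₀ − payload = 179,000 − 13,000 = 166,000 kg.
Stage dry mass = ε × stage wet mass = 0.147 × 166,000 = 24,402 kg.
Burnout mass m_f = stage dry + payload = 24,402 + 13,000 = 37,402 kg.
v_e = Isp · g₀ = 450 × 9.81 = 4414.5 m/s.
By the Tsiolkovsky rocket equation, Δv = v_e · ln(179,000/37,402) = 4414.5 × ln(4.786) = 4414.5 × 1.5657 ≈ 6912 m/s.

Δv ≈ 6910 m/s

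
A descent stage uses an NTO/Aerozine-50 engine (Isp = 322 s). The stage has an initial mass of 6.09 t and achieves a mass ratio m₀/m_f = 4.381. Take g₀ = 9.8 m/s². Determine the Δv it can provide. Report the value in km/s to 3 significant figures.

Δv ≈ 4.66 km/s

v_e = Isp · g₀ = 322 × 9.8 = 3155.6 m/s.
Δv = v_e · ln(4.381) = 3155.6 × 1.4773 ≈ 4661.7 m/s.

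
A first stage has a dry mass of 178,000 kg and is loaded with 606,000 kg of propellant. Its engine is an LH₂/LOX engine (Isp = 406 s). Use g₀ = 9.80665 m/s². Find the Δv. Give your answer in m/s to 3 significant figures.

Δv ≈ 5900 m/s

v_e = Isp · g₀ = 406 × 9.80665 = 3981.5 m/s.
m₀ = m_dry + m_prop = 178,000 + 606,000 = 784,000 kg.
Δv = v_e · ln(m₀/m_f) = 3981.5 × ln(4.404) = 3981.5 × 1.4826 ≈ 5903.1 m/s.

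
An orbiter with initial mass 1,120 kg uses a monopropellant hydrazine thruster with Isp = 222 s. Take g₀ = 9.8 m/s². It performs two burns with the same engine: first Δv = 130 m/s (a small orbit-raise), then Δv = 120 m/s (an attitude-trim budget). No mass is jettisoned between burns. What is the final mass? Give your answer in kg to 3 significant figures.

v_e = Isp · g₀ = 222 × 9.8 = 2175.6 m/s.
After the first burn: m = 1120 × exp(−130/2175.6) = 1120 × 0.94200 = 1,055.04 kg.
After the second burn: m = 1,055.04 × exp(−120/2175.6) = 1,055.04 × 0.94634 = 998.427 kg.

final mass ≈ 998 kg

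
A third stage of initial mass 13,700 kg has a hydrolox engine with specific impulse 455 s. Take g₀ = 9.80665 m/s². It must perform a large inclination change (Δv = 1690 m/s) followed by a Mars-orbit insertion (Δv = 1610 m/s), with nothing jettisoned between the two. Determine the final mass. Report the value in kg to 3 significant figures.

final mass ≈ 6540 kg

v_e = Isp · g₀ = 455 × 9.80665 = 4462.0 m/s.
After the first burn: m = 13700 × exp(−1690/4462.0) = 13700 × 0.68472 = 9,380.66 kg.
After the second burn: m = 9,380.66 × exp(−1610/4462.0) = 9,380.66 × 0.69710 = 6,539.26 kg.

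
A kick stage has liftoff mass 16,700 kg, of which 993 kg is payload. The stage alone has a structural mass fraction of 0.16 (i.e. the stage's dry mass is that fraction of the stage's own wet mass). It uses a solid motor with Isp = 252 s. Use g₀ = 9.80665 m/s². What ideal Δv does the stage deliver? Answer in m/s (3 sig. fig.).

Δv ≈ 3860 m/s

Stage wet mass = m₀ − payload = 16,700 − 993 = 15,707 kg.
Stage dry mass = ε × stage wet mass = 0.16 × 15,707 = 2,513.12 kg.
Burnout mass m_f = stage dry + payload = 2,513.12 + 993 = 3,506.12 kg.
v_e = Isp · g₀ = 252 × 9.80665 = 2471.3 m/s.
Δv = v_e · ln(16,700/3,506.12) = 2471.3 × ln(4.763) = 2471.3 × 1.5609 ≈ 3857 m/s.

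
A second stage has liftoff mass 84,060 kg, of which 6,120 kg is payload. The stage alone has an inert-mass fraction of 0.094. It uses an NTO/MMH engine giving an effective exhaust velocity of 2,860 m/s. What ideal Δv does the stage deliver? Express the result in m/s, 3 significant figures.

Stage wet mass = m₀ − payload = 84,060 − 6,120 = 77,940 kg.
Stage dry mass = ε × stage wet mass = 0.094 × 77,940 = 7,326.36 kg.
Burnout mass m_f = stage dry + payload = 7,326.36 + 6,120 = 13,446.36 kg.
Rocket equation: Δv = v_e · ln(84,060/13,446.36) = 2860.0 × ln(6.252) = 2860.0 × 1.8328 ≈ 5242 m/s.

Δv ≈ 5240 m/s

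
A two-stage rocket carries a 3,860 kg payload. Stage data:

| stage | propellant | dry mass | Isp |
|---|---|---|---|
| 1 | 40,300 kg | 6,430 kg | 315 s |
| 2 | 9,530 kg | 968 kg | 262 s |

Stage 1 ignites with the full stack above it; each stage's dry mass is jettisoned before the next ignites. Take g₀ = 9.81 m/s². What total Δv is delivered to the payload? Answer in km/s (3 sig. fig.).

Ignition mass of stage 1 = 40,300+6,430 + 9,530+968 + 3,860 = 61,088 kg.
Stage 1: m₀ = 61,088 kg, m_f = 61,088 − 40,300 = 20,788 kg; Δv = 315×9.81×ln(2.939) = 3090.2×1.0779 ≈ 3331 m/s.
Stage 2: m₀ = 14,358 kg, m_f = 14,358 − 9,530 = 4,828 kg; Δv = 262×9.81×ln(2.974) = 2570.2×1.0899 ≈ 2801 m/s.
Total Δv = 3331 + 2801 = 6132 m/s.

Δv ≈ 6.13 km/s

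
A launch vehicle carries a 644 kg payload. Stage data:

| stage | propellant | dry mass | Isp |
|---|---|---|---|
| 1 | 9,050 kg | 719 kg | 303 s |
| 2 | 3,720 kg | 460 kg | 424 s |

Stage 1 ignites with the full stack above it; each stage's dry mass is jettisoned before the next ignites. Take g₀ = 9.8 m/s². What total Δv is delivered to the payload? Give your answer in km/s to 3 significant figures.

Δv ≈ 9.00 km/s

Ignition mass of stage 1 = 9,050+719 + 3,720+460 + 644 = 14,593 kg.
Stage 1: m₀ = 14,593 kg, m_f = 14,593 − 9,050 = 5,543 kg; Δv = 303×9.8×ln(2.633) = 2969.4×0.9680 ≈ 2874 m/s.
Stage 2: m₀ = 4,824 kg, m_f = 4,824 − 3,720 = 1,104 kg; Δv = 424×9.8×ln(4.37) = 4155.2×1.4747 ≈ 6128 m/s.
Total Δv = 2874 + 6128 = 9002 m/s.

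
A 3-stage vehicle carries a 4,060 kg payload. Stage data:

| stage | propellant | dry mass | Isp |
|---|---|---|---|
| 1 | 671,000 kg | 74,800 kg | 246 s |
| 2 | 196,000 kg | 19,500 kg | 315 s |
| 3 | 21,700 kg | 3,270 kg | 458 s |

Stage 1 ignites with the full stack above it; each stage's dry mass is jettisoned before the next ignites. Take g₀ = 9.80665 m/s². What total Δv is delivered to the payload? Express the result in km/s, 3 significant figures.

Ignition mass of stage 1 = 671,000+74,800 + 196,000+19,500 + 21,700+3,270 + 4,060 = 990,330 kg.
Stage 1: m₀ = 990,330 kg, m_f = 990,330 − 671,000 = 319,330 kg; Δv = 246×9.80665×ln(3.101) = 2412.4×1.1318 ≈ 2730 m/s.
Stage 2: m₀ = 244,530 kg, m_f = 244,530 − 196,000 = 48,530 kg; Δv = 315×9.80665×ln(5.039) = 3089.1×1.6172 ≈ 4996 m/s.
Stage 3: m₀ = 29,030 kg, m_f = 29,030 − 21,700 = 7,330 kg; Δv = 458×9.80665×ln(3.96) = 4491.4×1.3764 ≈ 6182 m/s.
Total Δv = 2730 + 4996 + 6182 = 13908 m/s.

Δv ≈ 13.9 km/s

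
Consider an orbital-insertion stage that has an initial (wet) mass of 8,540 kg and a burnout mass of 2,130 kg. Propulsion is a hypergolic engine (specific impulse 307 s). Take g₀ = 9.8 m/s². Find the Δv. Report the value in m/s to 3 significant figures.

v_e = Isp · g₀ = 307 × 9.8 = 3008.6 m/s.
By the Tsiolkovsky rocket equation, Δv = v_e · ln(m₀/m_f) = 3008.6 × ln(4.009) = 3008.6 × 1.3886 ≈ 4177.9 m/s.

Δv ≈ 4180 m/s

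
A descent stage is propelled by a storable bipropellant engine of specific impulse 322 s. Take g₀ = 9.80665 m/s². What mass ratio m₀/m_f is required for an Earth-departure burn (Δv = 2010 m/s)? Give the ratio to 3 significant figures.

v_e = Isp · g₀ = 322 × 9.80665 = 3157.7 m/s.
By the Tsiolkovsky rocket equation, m₀/m_f = exp(Δv / v_e) = exp(2010 / 3157.7) = exp(0.6365) = 1.8899.

mass ratio ≈ 1.89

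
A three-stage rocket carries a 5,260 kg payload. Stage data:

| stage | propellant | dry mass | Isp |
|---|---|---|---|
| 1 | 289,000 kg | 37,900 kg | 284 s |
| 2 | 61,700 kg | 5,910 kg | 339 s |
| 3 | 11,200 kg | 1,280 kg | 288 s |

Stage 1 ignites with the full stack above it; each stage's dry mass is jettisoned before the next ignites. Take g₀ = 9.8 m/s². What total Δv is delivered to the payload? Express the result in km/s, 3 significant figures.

Ignition mass of stage 1 = 289,000+37,900 + 61,700+5,910 + 11,200+1,280 + 5,260 = 412,250 kg.
Stage 1: m₀ = 412,250 kg, m_f = 412,250 − 289,000 = 123,250 kg; Δv = 284×9.8×ln(3.345) = 2783.2×1.2074 ≈ 3360 m/s.
Stage 2: m₀ = 85,350 kg, m_f = 85,350 − 61,700 = 23,650 kg; Δv = 339×9.8×ln(3.609) = 3322.2×1.2834 ≈ 4264 m/s.
Stage 3: m₀ = 17,740 kg, m_f = 17,740 − 11,200 = 6,540 kg; Δv = 288×9.8×ln(2.713) = 2822.4×0.9979 ≈ 2816 m/s.
Total Δv = 3360 + 4264 + 2816 = 10440 m/s.

Δv ≈ 10.4 km/s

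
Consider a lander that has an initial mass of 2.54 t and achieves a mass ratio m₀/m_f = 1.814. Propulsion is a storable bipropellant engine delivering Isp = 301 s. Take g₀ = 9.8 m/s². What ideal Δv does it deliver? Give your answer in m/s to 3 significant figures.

Δv ≈ 1760 m/s

v_e = Isp · g₀ = 301 × 9.8 = 2949.8 m/s.
Δv = v_e · ln(1.814) = 2949.8 × 0.5955 ≈ 1756.7 m/s.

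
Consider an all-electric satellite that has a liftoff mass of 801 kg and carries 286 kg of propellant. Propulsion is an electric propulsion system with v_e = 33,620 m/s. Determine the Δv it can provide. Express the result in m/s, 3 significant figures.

m_f = m₀ − m_prop = 801 − 286 = 515 kg.
Using Δv = v_e ln(m₀/m_f): Δv = v_e · ln(m₀/m_f) = 33620.0 × ln(1.555) = 33620.0 × 0.4417 ≈ 14849.8 m/s.

Δv ≈ 14800 m/s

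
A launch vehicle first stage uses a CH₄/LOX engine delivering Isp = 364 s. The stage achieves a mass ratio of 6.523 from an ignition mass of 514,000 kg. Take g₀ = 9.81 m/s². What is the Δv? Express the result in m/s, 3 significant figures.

v_e = Isp · g₀ = 364 × 9.81 = 3570.8 m/s.
By the Tsiolkovsky rocket equation, Δv = v_e · ln(6.523) = 3570.8 × 1.8753 ≈ 6696.5 m/s.

Δv ≈ 6700 m/s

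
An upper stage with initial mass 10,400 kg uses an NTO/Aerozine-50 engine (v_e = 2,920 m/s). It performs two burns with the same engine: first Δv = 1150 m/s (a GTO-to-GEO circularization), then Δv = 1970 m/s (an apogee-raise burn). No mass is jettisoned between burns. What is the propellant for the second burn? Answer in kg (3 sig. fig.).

propellant for the second burn ≈ 3440 kg

After the first burn: m = 10400 × exp(−1150/2920.0) = 10400 × 0.67446 = 7,014.38 kg.
After the second burn: m = 7,014.38 × exp(−1970/2920.0) = 7,014.38 × 0.50933 = 3,572.63 kg.
Second-burn propellant = 7,014.38 − 3,572.63 = 3,441.75 kg.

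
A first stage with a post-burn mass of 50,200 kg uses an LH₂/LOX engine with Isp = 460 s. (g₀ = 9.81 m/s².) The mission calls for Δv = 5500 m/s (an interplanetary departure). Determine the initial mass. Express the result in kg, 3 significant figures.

v_e = Isp · g₀ = 460 × 9.81 = 4512.6 m/s.
m₀/m_f = exp(Δv / v_e) = exp(5500 / 4512.6) = exp(1.2188) = 3.3832.
m₀ = m_f × 3.3832 = 50,200 × 3.3832 = 169,837 kg.

initial mass ≈ 170000 kg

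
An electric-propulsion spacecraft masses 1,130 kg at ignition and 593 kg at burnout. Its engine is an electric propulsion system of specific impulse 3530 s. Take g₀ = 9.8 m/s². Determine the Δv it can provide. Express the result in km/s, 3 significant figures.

v_e = Isp · g₀ = 3530 × 9.8 = 34594.0 m/s.
Δv = v_e · ln(m₀/m_f) = 34594.0 × ln(1.906) = 34594.0 × 0.6448 ≈ 22305.5 m/s.

Δv ≈ 22.3 km/s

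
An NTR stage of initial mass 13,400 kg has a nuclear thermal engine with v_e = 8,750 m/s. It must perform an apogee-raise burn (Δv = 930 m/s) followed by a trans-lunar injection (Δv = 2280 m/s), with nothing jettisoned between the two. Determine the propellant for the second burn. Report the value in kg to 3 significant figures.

After the first burn: m = 13400 × exp(−930/8750.0) = 13400 × 0.89917 = 12,048.9 kg.
After the second burn: m = 12,048.9 × exp(−2280/8750.0) = 12,048.9 × 0.77061 = 9,285 kg.
Second-burn propellant = 12,048.9 − 9,285 = 2,763.9 kg.

propellant for the second burn ≈ 2760 kg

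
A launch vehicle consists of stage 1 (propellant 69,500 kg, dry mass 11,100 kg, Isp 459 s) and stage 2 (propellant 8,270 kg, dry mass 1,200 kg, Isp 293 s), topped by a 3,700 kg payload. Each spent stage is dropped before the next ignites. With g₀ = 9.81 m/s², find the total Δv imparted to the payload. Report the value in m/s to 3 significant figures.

Ignition mass of stage 1 = 69,500+11,100 + 8,270+1,200 + 3,700 = 93,770 kg.
Stage 1: m₀ = 93,770 kg, m_f = 93,770 − 69,500 = 24,270 kg; Δv = 459×9.81×ln(3.864) = 4502.8×1.3516 ≈ 6086 m/s.
Stage 2: m₀ = 13,170 kg, m_f = 13,170 − 8,270 = 4,900 kg; Δv = 293×9.81×ln(2.688) = 2874.3×0.9887 ≈ 2842 m/s.
Total Δv = 6086 + 2842 = 8928 m/s.

Δv ≈ 8930 m/s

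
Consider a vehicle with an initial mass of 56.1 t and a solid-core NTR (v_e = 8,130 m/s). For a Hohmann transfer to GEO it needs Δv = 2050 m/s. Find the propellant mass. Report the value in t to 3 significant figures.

propellant mass ≈ 12.5 t

Rocket equation: m₀/m_f = exp(Δv / v_e) = exp(2050 / 8130.0) = exp(0.2522) = 1.2868.
m_f = 56.1 / 1.2868 = 43.5965 t, so propellant = m₀ − m_f = 56.1 − 43.5965 = 12.5035 t.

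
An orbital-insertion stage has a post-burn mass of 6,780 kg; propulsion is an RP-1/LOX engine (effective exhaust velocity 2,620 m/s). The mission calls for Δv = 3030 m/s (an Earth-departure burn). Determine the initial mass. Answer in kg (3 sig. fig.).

initial mass ≈ 21600 kg

From the ideal rocket equation, m₀/m_f = exp(Δv / v_e) = exp(3030 / 2620.0) = exp(1.1565) = 3.1788.
m₀ = m_f × 3.1788 = 6,780 × 3.1788 = 21,552.3 kg.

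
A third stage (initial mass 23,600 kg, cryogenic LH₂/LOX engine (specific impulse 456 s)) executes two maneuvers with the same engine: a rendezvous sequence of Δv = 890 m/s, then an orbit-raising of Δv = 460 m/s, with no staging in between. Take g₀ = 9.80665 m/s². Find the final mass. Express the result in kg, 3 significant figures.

final mass ≈ 17500 kg

v_e = Isp · g₀ = 456 × 9.80665 = 4471.8 m/s.
After the first burn: m = 23600 × exp(−890/4471.8) = 23600 × 0.81953 = 19,340.9 kg.
After the second burn: m = 19,340.9 × exp(−460/4471.8) = 19,340.9 × 0.90225 = 17,450.3 kg.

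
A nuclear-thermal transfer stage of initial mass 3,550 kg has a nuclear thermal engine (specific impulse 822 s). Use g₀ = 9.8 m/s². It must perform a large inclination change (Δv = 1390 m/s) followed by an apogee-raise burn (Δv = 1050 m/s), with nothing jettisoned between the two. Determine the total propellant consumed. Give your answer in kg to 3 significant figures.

v_e = Isp · g₀ = 822 × 9.8 = 8055.6 m/s.
After the first burn: m = 3550 × exp(−1390/8055.6) = 3550 × 0.84152 = 2,987.4 kg.
After the second burn: m = 2,987.4 × exp(−1050/8055.6) = 2,987.4 × 0.87779 = 2,622.31 kg.
Total propellant = m₀ − m_final = 3550 − 2,622.31 = 927.69 kg.

total propellant consumed ≈ 928 kg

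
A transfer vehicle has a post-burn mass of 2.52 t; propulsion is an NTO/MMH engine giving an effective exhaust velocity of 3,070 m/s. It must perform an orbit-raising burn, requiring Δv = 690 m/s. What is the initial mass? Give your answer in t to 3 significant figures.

By the Tsiolkovsky rocket equation, m₀/m_f = exp(Δv / v_e) = exp(690 / 3070.0) = exp(0.2248) = 1.2520.
m₀ = m_f × 1.2520 = 2.52 × 1.2520 = 3.15504 t.

initial mass ≈ 3.16 t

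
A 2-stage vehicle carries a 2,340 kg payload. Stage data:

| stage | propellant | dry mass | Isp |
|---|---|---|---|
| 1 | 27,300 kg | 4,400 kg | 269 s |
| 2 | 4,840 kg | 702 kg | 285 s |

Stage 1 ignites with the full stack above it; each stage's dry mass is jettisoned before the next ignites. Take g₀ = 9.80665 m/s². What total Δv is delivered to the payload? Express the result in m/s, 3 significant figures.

Δv ≈ 5750 m/s

Ignition mass of stage 1 = 27,300+4,400 + 4,840+702 + 2,340 = 39,582 kg.
Stage 1: m₀ = 39,582 kg, m_f = 39,582 − 27,300 = 12,282 kg; Δv = 269×9.80665×ln(3.223) = 2638.0×1.1702 ≈ 3087 m/s.
Stage 2: m₀ = 7,882 kg, m_f = 7,882 − 4,840 = 3,042 kg; Δv = 285×9.80665×ln(2.591) = 2794.9×0.9521 ≈ 2661 m/s.
Total Δv = 3087 + 2661 = 5748 m/s.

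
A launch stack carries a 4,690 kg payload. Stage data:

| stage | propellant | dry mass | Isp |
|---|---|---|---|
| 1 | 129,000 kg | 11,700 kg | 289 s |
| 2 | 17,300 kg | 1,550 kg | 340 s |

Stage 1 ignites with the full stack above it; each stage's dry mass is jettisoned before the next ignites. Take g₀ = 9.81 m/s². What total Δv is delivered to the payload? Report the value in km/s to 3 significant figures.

Ignition mass of stage 1 = 129,000+11,700 + 17,300+1,550 + 4,690 = 164,240 kg.
Stage 1: m₀ = 164,240 kg, m_f = 164,240 − 129,000 = 35,240 kg; Δv = 289×9.81×ln(4.661) = 2835.1×1.5391 ≈ 4364 m/s.
Stage 2: m₀ = 23,540 kg, m_f = 23,540 − 17,300 = 6,240 kg; Δv = 340×9.81×ln(3.772) = 3335.4×1.3277 ≈ 4428 m/s.
Total Δv = 4364 + 4428 = 8792 m/s.

Δv ≈ 8.79 km/s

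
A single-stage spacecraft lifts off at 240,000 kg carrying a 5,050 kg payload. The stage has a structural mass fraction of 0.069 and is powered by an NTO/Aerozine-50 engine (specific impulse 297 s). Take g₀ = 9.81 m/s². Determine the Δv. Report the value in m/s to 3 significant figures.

Δv ≈ 7060 m/s

Stage wet mass = m₀ − payload = 240,000 − 5,050 = 234,950 kg.
Stage dry mass = ε × stage wet mass = 0.069 × 234,950 = 16,211.6 kg.
Burnout mass m_f = stage dry + payload = 16,211.6 + 5,050 = 21,261.6 kg.
v_e = Isp · g₀ = 297 × 9.81 = 2913.6 m/s.
By the Tsiolkovsky rocket equation, Δv = v_e · ln(240,000/21,261.6) = 2913.6 × ln(11.29) = 2913.6 × 2.4237 ≈ 7062 m/s.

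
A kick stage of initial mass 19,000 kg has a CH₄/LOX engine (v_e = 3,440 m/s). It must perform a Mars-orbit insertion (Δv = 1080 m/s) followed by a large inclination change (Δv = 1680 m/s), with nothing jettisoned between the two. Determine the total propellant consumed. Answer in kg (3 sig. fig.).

total propellant consumed ≈ 10500 kg

After the first burn: m = 19000 × exp(−1080/3440.0) = 19000 × 0.73055 = 13,880.5 kg.
After the second burn: m = 13,880.5 × exp(−1680/3440.0) = 13,880.5 × 0.61362 = 8,517.35 kg.
Total propellant = m₀ − m_final = 19000 − 8,517.35 = 10,482.65 kg.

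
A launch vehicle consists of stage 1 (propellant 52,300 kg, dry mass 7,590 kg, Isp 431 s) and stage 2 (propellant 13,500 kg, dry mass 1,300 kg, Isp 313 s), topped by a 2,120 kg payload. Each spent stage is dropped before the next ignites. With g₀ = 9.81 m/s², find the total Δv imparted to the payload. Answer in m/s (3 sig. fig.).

Δv ≈ 9740 m/s

Ignition mass of stage 1 = 52,300+7,590 + 13,500+1,300 + 2,120 = 76,810 kg.
Stage 1: m₀ = 76,810 kg, m_f = 76,810 − 52,300 = 24,510 kg; Δv = 431×9.81×ln(3.134) = 4228.1×1.1423 ≈ 4830 m/s.
Stage 2: m₀ = 16,920 kg, m_f = 16,920 − 13,500 = 3,420 kg; Δv = 313×9.81×ln(4.947) = 3070.5×1.5989 ≈ 4909 m/s.
Total Δv = 4830 + 4909 = 9739 m/s.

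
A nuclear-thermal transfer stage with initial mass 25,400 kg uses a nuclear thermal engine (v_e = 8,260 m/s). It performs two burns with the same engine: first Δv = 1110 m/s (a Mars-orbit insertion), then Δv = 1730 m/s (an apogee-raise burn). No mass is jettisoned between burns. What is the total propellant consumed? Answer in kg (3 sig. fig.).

After the first burn: m = 25400 × exp(−1110/8260.0) = 25400 × 0.87426 = 22,206.2 kg.
After the second burn: m = 22,206.2 × exp(−1730/8260.0) = 22,206.2 × 0.81104 = 18,010.1 kg.
Total propellant = m₀ − m_final = 25400 − 18,010.1 = 7,389.9 kg.

total propellant consumed ≈ 7390 kg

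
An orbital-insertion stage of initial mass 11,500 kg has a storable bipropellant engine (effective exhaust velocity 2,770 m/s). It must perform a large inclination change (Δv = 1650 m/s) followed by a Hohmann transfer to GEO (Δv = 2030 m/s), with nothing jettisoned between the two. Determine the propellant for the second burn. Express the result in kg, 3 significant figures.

After the first burn: m = 11500 × exp(−1650/2770.0) = 11500 × 0.55119 = 6,338.69 kg.
After the second burn: m = 6,338.69 × exp(−2030/2770.0) = 6,338.69 × 0.48054 = 3,045.99 kg.
Second-burn propellant = 6,338.69 − 3,045.99 = 3,292.7 kg.

propellant for the second burn ≈ 3290 kg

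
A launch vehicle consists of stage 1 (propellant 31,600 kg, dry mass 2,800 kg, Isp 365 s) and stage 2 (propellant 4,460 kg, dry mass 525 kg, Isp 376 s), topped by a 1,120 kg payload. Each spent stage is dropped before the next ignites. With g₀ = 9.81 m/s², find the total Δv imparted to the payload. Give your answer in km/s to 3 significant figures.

Δv ≈ 10.3 km/s

Ignition mass of stage 1 = 31,600+2,800 + 4,460+525 + 1,120 = 40,505 kg.
Stage 1: m₀ = 40,505 kg, m_f = 40,505 − 31,600 = 8,905 kg; Δv = 365×9.81×ln(4.549) = 3580.7×1.5148 ≈ 5424 m/s.
Stage 2: m₀ = 6,105 kg, m_f = 6,105 − 4,460 = 1,645 kg; Δv = 376×9.81×ln(3.711) = 3688.6×1.3114 ≈ 4837 m/s.
Total Δv = 5424 + 4837 = 10261 m/s.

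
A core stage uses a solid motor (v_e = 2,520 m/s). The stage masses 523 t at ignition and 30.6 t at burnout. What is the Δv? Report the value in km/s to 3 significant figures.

Δv ≈ 7.15 km/s

Rocket equation: Δv = v_e · ln(m₀/m_f) = 2520.0 × ln(17.09) = 2520.0 × 2.8386 ≈ 7153.2 m/s.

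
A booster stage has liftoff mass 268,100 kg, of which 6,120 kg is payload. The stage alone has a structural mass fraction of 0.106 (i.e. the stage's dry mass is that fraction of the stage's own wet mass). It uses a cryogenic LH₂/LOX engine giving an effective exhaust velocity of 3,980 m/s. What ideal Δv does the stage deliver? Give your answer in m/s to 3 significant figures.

Δv ≈ 8230 m/s

Stage wet mass = m₀ − payload = 268,100 − 6,120 = 261,980 kg.
Stage dry mass = ε × stage wet mass = 0.106 × 261,980 = 27,769.9 kg.
Burnout mass m_f = stage dry + payload = 27,769.9 + 6,120 = 33,889.9 kg.
Using Δv = v_e ln(m₀/m_f): Δv = v_e · ln(268,100/33,889.9) = 3980.0 × ln(7.911) = 3980.0 × 2.0682 ≈ 8232 m/s.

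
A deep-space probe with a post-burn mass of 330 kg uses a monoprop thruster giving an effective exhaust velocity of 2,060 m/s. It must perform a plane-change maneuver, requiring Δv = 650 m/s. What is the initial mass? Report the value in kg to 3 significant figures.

m₀/m_f = exp(Δv / v_e) = exp(650 / 2060.0) = exp(0.3155) = 1.3710.
m₀ = m_f × 1.3710 = 330 × 1.3710 = 452.43 kg.

initial mass ≈ 452 kg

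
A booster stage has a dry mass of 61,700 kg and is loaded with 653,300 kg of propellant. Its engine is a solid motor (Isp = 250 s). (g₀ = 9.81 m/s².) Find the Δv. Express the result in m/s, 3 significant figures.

Δv ≈ 6010 m/s

v_e = Isp · g₀ = 250 × 9.81 = 2452.5 m/s.
m₀ = m_dry + m_prop = 61,700 + 653,300 = 715,000 kg.
From the ideal rocket equation, Δv = v_e · ln(m₀/m_f) = 2452.5 × ln(11.59) = 2452.5 × 2.4500 ≈ 6008.6 m/s.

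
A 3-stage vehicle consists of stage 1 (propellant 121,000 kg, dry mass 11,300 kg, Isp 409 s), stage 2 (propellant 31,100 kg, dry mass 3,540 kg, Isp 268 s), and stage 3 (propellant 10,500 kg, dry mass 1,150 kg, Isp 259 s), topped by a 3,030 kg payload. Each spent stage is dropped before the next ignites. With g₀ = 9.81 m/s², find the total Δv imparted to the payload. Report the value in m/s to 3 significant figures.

Δv ≈ 10200 m/s

Ignition mass of stage 1 = 121,000+11,300 + 31,100+3,540 + 10,500+1,150 + 3,030 = 181,620 kg.
Stage 1: m₀ = 181,620 kg, m_f = 181,620 − 121,000 = 60,620 kg; Δv = 409×9.81×ln(2.996) = 4012.3×1.0973 ≈ 4403 m/s.
Stage 2: m₀ = 49,320 kg, m_f = 49,320 − 31,100 = 18,220 kg; Δv = 268×9.81×ln(2.707) = 2629.1×0.9958 ≈ 2618 m/s.
Stage 3: m₀ = 14,680 kg, m_f = 14,680 − 10,500 = 4,180 kg; Δv = 259×9.81×ln(3.512) = 2540.8×1.2562 ≈ 3192 m/s.
Total Δv = 4403 + 2618 + 3192 = 10213 m/s.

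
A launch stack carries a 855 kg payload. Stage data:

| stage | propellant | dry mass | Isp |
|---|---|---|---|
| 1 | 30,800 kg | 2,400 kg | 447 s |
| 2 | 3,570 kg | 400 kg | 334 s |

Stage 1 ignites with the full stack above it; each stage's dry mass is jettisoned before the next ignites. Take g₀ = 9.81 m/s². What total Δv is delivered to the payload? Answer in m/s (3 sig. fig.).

Ignition mass of stage 1 = 30,800+2,400 + 3,570+400 + 855 = 38,025 kg.
Stage 1: m₀ = 38,025 kg, m_f = 38,025 − 30,800 = 7,225 kg; Δv = 447×9.81×ln(5.263) = 4385.1×1.6607 ≈ 7282 m/s.
Stage 2: m₀ = 4,825 kg, m_f = 4,825 − 3,570 = 1,255 kg; Δv = 334×9.81×ln(3.845) = 3276.5×1.3467 ≈ 4412 m/s.
Total Δv = 7282 + 4412 = 11694 m/s.

Δv ≈ 11700 m/s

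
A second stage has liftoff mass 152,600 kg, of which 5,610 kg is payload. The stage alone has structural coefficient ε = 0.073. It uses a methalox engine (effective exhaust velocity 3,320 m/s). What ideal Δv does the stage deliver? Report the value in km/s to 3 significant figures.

Stage wet mass = m₀ − payload = 152,600 − 5,610 = 146,990 kg.
Stage dry mass = ε × stage wet mass = 0.073 × 146,990 = 10,730.3 kg.
Burnout mass m_f = stage dry + payload = 10,730.3 + 5,610 = 16,340.3 kg.
From the ideal rocket equation, Δv = v_e · ln(152,600/16,340.3) = 3320.0 × ln(9.339) = 3320.0 × 2.2342 ≈ 7417 m/s.

Δv ≈ 7.42 km/s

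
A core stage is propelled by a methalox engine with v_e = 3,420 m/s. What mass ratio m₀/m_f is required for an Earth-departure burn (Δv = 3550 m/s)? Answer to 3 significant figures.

mass ratio ≈ 2.82

By the Tsiolkovsky rocket equation, m₀/m_f = exp(Δv / v_e) = exp(3550 / 3420.0) = exp(1.0380) = 2.8236.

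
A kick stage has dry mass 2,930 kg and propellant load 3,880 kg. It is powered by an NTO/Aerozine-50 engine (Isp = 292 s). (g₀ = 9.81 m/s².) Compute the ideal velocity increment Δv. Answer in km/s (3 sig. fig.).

Δv ≈ 2.42 km/s

v_e = Isp · g₀ = 292 × 9.81 = 2864.5 m/s.
m₀ = m_dry + m_prop = 2,930 + 3,880 = 6,810 kg.
Using Δv = v_e ln(m₀/m_f): Δv = v_e · ln(m₀/m_f) = 2864.5 × ln(2.324) = 2864.5 × 0.8434 ≈ 2415.9 m/s.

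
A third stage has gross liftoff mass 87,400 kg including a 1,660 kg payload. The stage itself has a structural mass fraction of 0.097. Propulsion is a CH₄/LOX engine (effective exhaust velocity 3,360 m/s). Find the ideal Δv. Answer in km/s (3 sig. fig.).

Stage wet mass = m₀ − payload = 87,400 − 1,660 = 85,740 kg.
Stage dry mass = ε × stage wet mass = 0.097 × 85,740 = 8,316.78 kg.
Burnout mass m_f = stage dry + payload = 8,316.78 + 1,660 = 9,976.78 kg.
Rocket equation: Δv = v_e · ln(87,400/9,976.78) = 3360.0 × ln(8.76) = 3360.0 × 2.1702 ≈ 7292 m/s.

Δv ≈ 7.29 km/s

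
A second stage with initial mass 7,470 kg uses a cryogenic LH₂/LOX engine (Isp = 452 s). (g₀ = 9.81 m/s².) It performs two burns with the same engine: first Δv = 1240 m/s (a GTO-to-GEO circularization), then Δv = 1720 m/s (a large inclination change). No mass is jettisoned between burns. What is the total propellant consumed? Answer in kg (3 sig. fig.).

total propellant consumed ≈ 3640 kg

v_e = Isp · g₀ = 452 × 9.81 = 4434.1 m/s.
After the first burn: m = 7470 × exp(−1240/4434.1) = 7470 × 0.75605 = 5,647.69 kg.
After the second burn: m = 5,647.69 × exp(−1720/4434.1) = 5,647.69 × 0.67848 = 3,831.84 kg.
Total propellant = m₀ − m_final = 7470 − 3,831.84 = 3,638.16 kg.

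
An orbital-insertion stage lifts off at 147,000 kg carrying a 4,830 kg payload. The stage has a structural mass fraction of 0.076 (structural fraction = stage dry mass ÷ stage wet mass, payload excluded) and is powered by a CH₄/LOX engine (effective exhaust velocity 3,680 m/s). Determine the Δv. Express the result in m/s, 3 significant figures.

Stage wet mass = m₀ − payload = 147,000 − 4,830 = 142,170 kg.
Stage dry mass = ε × stage wet mass = 0.076 × 142,170 = 10,804.9 kg.
Burnout mass m_f = stage dry + payload = 10,804.9 + 4,830 = 15,634.9 kg.
By the Tsiolkovsky rocket equation, Δv = v_e · ln(147,000/15,634.9) = 3680.0 × ln(9.402) = 3680.0 × 2.2409 ≈ 8247 m/s.

Δv ≈ 8250 m/s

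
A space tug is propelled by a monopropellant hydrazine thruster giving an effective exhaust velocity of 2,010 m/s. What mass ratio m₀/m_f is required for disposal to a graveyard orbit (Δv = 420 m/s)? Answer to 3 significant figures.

m₀/m_f = exp(Δv / v_e) = exp(420 / 2010.0) = exp(0.2090) = 1.2324.

mass ratio ≈ 1.23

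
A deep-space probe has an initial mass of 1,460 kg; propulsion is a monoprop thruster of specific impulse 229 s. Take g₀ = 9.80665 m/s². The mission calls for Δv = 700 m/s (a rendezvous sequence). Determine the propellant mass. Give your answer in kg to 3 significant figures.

v_e = Isp · g₀ = 229 × 9.80665 = 2245.7 m/s.
Using Δv = v_e ln(m₀/m_f): m₀/m_f = exp(Δv / v_e) = exp(700 / 2245.7) = exp(0.3117) = 1.3657.
m_f = 1,460 / 1.3657 = 1,069.05 kg, so propellant = m₀ − m_f = 1,460 − 1,069.05 = 390.95 kg.

propellant mass ≈ 391 kg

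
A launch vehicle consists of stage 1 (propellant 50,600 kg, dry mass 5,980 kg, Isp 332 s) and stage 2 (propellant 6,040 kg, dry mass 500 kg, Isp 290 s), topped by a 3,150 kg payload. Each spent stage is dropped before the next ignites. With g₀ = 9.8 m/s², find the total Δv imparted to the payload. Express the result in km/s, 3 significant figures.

Ignition mass of stage 1 = 50,600+5,980 + 6,040+500 + 3,150 = 66,270 kg.
Stage 1: m₀ = 66,270 kg, m_f = 66,270 − 50,600 = 15,670 kg; Δv = 332×9.8×ln(4.229) = 3253.6×1.4420 ≈ 4692 m/s.
Stage 2: m₀ = 9,690 kg, m_f = 9,690 − 6,040 = 3,650 kg; Δv = 290×9.8×ln(2.655) = 2842.0×0.9764 ≈ 2775 m/s.
Total Δv = 4692 + 2775 = 7467 m/s.

Δv ≈ 7.47 km/s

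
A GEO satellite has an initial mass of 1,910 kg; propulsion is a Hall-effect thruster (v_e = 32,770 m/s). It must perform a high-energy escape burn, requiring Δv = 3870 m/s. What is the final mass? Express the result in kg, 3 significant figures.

final mass ≈ 1700 kg

m₀/m_f = exp(Δv / v_e) = exp(3870 / 32770.0) = exp(0.1181) = 1.1254.
m_f = m₀ / 1.1254 = 1,910 / 1.1254 = 1,697.17 kg.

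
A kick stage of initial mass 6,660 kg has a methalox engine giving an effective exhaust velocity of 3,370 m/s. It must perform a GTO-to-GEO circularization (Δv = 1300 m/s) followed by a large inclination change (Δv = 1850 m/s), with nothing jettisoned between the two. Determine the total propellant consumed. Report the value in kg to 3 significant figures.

After the first burn: m = 6660 × exp(−1300/3370.0) = 6660 × 0.67994 = 4,528.4 kg.
After the second burn: m = 4,528.4 × exp(−1850/3370.0) = 4,528.4 × 0.57755 = 2,615.38 kg.
Total propellant = m₀ − m_final = 6660 − 2,615.38 = 4,044.62 kg.

total propellant consumed ≈ 4040 kg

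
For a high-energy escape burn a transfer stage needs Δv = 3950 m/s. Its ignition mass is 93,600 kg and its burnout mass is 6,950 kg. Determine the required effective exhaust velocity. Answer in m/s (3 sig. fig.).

v_e ≈ 1520 m/s

ln(m₀/m_f) = ln(93600/6950) = ln(13.47) = 2.6003.
v_e = Δv / ln(m₀/m_f) = 3950 / 2.6003 = 1519.1 m/s.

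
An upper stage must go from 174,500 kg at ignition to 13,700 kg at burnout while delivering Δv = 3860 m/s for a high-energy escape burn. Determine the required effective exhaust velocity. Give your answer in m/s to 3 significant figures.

ln(m₀/m_f) = ln(174500/13700) = ln(12.74) = 2.5445.
From the ideal rocket equation, v_e = Δv / ln(m₀/m_f) = 3860 / 2.5445 = 1517.0 m/s.

v_e ≈ 1520 m/s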